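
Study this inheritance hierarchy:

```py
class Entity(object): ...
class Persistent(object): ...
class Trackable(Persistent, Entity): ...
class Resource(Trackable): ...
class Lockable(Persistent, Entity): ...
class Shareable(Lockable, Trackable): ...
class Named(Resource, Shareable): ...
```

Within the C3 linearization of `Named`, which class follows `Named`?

L[Named] = Named + merge(L[Resource], L[Shareable], [Resource Shareable])
  take Resource:  [Resource Trackable Persistent Entity object] + [Shareable Lockable Trackable Persistent Entity object] + [Resource Shareable]
  take Shareable:  [Trackable Persistent Entity object] + [Shareable Lockable Trackable Persistent Entity object] + [Shareable]
  take Lockable:  [Trackable Persistent Entity object] + [Lockable Trackable Persistent Entity object]
  take Trackable:  [Trackable Persistent Entity object] + [Trackable Persistent Entity object]
  take Persistent:  [Persistent Entity object] + [Persistent Entity object]
  take Entity:  [Entity object] + [Entity object]
  take object:  [object] + [object]
MRO: Named Resource Shareable Lockable Trackable Persistent Entity object
Named is at position 0; next is Resource.

Resource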